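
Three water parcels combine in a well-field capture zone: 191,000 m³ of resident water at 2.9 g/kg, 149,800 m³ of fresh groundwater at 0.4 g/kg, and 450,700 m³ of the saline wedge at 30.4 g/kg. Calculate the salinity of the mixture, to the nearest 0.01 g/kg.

18.09 g/kg

Total salt / total volume:
salt = 191,000×2.9 + 149,800×0.4 + 450,700×30.4 = 553,900 + 59,920 + 13,701,280 = 14,315,100
volume = 191,000 + 149,800 + 450,700 = 791,500 m³
S = 14,315,100 / 791,500 = 18.086 g/kg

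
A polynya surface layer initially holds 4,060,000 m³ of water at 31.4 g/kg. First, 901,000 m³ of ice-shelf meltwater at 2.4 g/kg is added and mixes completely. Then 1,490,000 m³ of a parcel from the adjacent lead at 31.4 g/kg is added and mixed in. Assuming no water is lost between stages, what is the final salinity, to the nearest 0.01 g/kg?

Weighted by volume,
Initial salt = 4,060,000×31.4 = 127,484,000
After stage 1: salt = 127,484,000 + 901,000×2.4 = 129,646,400; volume = 4,961,000 m³; S = 26.133 g/kg
After stage 2: salt = 129,646,400 + 1,490,000×31.4 = 176,432,400; volume = 6,451,000 m³
S = 176,432,400 / 6,451,000 = 27.3496 g/kg

27.35 g/kg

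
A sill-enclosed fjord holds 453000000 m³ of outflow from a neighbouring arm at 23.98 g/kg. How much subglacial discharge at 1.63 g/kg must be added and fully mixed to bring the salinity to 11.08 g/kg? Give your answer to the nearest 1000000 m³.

618000000 m³

Salt balance: 453,000,000×23.98 + V×1.63 = (453,000,000+V)×11.08
10,862,940,000 + 1.63V = 5,019,240,000 + 11.08V
5,843,700,000 = 9.45V
V = 618,380,952.38 m³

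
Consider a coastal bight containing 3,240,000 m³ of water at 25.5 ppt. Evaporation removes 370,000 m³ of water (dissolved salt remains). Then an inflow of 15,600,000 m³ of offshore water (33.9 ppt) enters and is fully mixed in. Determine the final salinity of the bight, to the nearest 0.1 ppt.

After evaporation: salt = 3,240,000×25.5 = 82,620,000; volume = 3,240,000 − 370,000 = 2,870,000 m³
After mixing: salt = 82,620,000 + 15,600,000×33.9 = 611,460,000; volume = 2,870,000 + 15,600,000 = 18,470,000 m³
S = 611,460,000 / 18,470,000 = 33.1056 ppt

33.1 ppt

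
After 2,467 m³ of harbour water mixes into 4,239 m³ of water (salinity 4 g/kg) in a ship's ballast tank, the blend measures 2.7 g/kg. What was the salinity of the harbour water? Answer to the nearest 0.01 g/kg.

0.47 g/kg

Salt balance: 4,239×4 + 2,467×S = 6,706×2.7
16,956 + 2,467·S = 18,106.2
S = (18,106.2 − 16,956) / 2,467 = 0.4662 g/kg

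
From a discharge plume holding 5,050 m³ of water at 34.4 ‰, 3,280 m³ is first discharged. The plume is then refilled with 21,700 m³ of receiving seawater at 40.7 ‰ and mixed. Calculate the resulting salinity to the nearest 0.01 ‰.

40.22 ‰

Remaining after removal: 1,770 m³ at 34.4 ‰ (salt = 60,888)
After addition: salt = 60,888 + 21,700×40.7 = 944,078; volume = 23,470 m³
S = 944,078 / 23,470 = 40.2249 ‰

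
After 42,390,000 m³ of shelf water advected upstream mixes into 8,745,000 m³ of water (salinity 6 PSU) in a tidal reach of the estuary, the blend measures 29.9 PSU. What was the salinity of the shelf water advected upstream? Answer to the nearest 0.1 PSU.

34.8 PSU

Salt balance: 8,745,000×6 + 42,390,000×S = 51,135,000×29.9
52,470,000 + 42,390,000·S = 1,528,936,500
S = (1,528,936,500 − 52,470,000) / 42,390,000 = 34.8305 PSU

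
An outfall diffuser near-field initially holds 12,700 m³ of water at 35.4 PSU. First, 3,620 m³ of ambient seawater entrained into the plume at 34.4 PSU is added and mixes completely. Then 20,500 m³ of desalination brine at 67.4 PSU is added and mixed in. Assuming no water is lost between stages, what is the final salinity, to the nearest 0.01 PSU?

53.12 PSU

By conservation of dissolved salt,
Initial salt = 12,700×35.4 = 449,580
After stage 1: salt = 449,580 + 3,620×34.4 = 574,108; volume = 16,320 m³; S = 35.178 PSU
After stage 2: salt = 574,108 + 20,500×67.4 = 1,955,808; volume = 36,820 m³
S = 1,955,808 / 36,820 = 53.1181 PSU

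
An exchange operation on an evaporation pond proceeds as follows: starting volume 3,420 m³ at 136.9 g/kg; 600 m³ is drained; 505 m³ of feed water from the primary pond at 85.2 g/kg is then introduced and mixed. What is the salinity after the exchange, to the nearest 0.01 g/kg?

Remaining after removal: 2,820 m³ at 136.9 g/kg (salt = 386,058)
After addition: salt = 386,058 + 505×85.2 = 429,084; volume = 3,325 m³
S = 429,084 / 3,325 = 129.0478 g/kg

129.05 g/kg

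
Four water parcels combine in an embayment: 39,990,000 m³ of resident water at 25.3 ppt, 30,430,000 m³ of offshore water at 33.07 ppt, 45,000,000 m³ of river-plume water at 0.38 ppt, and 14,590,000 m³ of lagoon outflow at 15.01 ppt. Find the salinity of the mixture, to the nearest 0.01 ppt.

Mass of salt is conserved:
salt = 39,990,000×25.3 + 30,430,000×33.07 + 45,000,000×0.38 + 14,590,000×15.01 = 1,011,747,000 + 1,006,320,100 + 17,100,000 + 218,995,900 = 2,254,163,000
volume = 39,990,000 + 30,430,000 + 45,000,000 + 14,590,000 = 130,010,000 m³
S = 2,254,163,000 / 130,010,000 = 17.3384 ppt

17.34 ppt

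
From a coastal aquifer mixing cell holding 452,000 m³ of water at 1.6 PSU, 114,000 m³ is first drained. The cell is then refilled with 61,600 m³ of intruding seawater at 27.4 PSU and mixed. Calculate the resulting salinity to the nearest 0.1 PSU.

Remaining after removal: 338,000 m³ at 1.6 PSU (salt = 540,800)
After addition: salt = 540,800 + 61,600×27.4 = 2,228,640; volume = 399,600 m³
S = 2,228,640 / 399,600 = 5.5772 PSU

5.6 PSU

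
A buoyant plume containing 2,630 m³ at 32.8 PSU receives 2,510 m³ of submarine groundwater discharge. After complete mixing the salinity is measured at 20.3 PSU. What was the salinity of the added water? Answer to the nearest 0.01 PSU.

7.20 PSU

Salt balance: 2,630×32.8 + 2,510×S = 5,140×20.3
86,264 + 2,510·S = 104,342
S = (104,342 − 86,264) / 2,510 = 7.2024 PSU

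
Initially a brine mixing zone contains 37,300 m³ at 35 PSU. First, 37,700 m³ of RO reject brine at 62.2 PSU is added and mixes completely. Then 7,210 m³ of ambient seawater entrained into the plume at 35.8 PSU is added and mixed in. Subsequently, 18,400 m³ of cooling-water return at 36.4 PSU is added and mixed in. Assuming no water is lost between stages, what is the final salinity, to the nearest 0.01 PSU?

By conservation of dissolved salt,
Initial salt = 37,300×35 = 1,305,500
After stage 1: salt = 1,305,500 + 37,700×62.2 = 3,650,440; volume = 75,000 m³; S = 48.673 PSU
After stage 2: salt = 3,650,440 + 7,210×35.8 = 3,908,558; volume = 82,210 m³; S = 47.544 PSU
After stage 3: salt = 3,908,558 + 18,400×36.4 = 4,578,318; volume = 100,610 m³
S = 4,578,318 / 100,610 = 45.5056 PSU

45.51 PSU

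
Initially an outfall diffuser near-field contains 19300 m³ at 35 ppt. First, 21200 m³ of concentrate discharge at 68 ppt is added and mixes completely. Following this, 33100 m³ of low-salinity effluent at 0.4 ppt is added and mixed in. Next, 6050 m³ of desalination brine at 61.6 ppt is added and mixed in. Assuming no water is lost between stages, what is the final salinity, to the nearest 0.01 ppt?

31.43 ppt

Conserving salt mass:
Initial salt = 19,300×35 = 675,500
After stage 1: salt = 675,500 + 21,200×68 = 2,117,100; volume = 40,500 m³; S = 52.274 ppt
After stage 2: salt = 2,117,100 + 33,100×0.4 = 2,130,340; volume = 73,600 m³; S = 28.945 ppt
After stage 3: salt = 2,130,340 + 6,050×61.6 = 2,503,020; volume = 79,650 m³
S = 2,503,020 / 79,650 = 31.4252 ppt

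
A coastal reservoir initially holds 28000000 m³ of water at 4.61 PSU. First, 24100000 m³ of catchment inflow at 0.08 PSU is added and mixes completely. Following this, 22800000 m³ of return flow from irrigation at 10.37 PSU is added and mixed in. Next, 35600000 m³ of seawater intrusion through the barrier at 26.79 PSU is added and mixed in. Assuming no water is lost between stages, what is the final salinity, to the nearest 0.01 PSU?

Weighted by volume,
Initial salt = 28,000,000×4.61 = 129,080,000
After stage 1: salt = 129,080,000 + 24,100,000×0.08 = 131,008,000; volume = 52,100,000 m³; S = 2.515 PSU
After stage 2: salt = 131,008,000 + 22,800,000×10.37 = 367,444,000; volume = 74,900,000 m³; S = 4.906 PSU
After stage 3: salt = 367,444,000 + 35,600,000×26.79 = 1,321,168,000; volume = 110,500,000 m³
S = 1,321,168,000 / 110,500,000 = 11.9563 PSU

11.96 PSU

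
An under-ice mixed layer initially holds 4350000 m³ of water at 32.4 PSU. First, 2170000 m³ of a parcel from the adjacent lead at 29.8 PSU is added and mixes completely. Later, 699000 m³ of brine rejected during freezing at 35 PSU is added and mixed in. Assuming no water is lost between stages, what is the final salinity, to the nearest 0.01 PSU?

31.87 PSU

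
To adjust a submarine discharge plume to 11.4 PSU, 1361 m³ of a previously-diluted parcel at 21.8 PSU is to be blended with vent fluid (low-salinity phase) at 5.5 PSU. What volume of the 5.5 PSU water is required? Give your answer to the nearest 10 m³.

Salt balance: 1,361×21.8 + V×5.5 = (1,361+V)×11.4
29,669.8 + 5.5V = 15,515.4 + 11.4V
14,154.4 = 5.9V
V = 2,399.05 m³

2400 m³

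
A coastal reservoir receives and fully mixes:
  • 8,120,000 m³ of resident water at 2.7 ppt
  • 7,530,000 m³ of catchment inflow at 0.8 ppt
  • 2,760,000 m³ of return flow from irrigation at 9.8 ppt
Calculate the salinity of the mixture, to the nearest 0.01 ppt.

2.99 ppt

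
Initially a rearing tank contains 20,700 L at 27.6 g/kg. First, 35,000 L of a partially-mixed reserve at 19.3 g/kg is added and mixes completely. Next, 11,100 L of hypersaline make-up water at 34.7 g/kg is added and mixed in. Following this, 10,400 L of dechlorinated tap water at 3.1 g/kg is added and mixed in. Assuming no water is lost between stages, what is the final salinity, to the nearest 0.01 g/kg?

21.56 g/kg

Conserving salt mass:
Initial salt = 20,700×27.6 = 571,320
After stage 1: salt = 571,320 + 35,000×19.3 = 1,246,820; volume = 55,700 L; S = 22.385 g/kg
After stage 2: salt = 1,246,820 + 11,100×34.7 = 1,631,990; volume = 66,800 L; S = 24.431 g/kg
After stage 3: salt = 1,631,990 + 10,400×3.1 = 1,664,230; volume = 77,200 L
S = 1,664,230 / 77,200 = 21.5574 g/kg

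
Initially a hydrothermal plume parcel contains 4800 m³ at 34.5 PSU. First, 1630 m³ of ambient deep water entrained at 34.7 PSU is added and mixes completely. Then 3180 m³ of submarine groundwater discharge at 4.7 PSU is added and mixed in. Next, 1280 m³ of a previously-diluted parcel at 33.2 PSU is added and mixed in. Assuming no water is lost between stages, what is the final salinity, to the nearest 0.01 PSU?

Weighted by volume,
Initial salt = 4,800×34.5 = 165,600
After stage 1: salt = 165,600 + 1,630×34.7 = 222,161; volume = 6,430 m³; S = 34.551 PSU
After stage 2: salt = 222,161 + 3,180×4.7 = 237,107; volume = 9,610 m³; S = 24.673 PSU
After stage 3: salt = 237,107 + 1,280×33.2 = 279,603; volume = 10,890 m³
S = 279,603 / 10,890 = 25.6752 PSU

25.68 PSU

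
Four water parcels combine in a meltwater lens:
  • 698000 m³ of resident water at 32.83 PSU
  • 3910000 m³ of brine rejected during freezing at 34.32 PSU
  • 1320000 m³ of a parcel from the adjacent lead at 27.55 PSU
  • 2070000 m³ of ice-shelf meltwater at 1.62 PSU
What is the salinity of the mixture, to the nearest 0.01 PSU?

Total salt / total volume:
salt = 698,000×32.83 + 3,910,000×34.32 + 1,320,000×27.55 + 2,070,000×1.62 = 22,915,340 + 134,191,200 + 36,366,000 + 3,353,400 = 196,825,940
volume = 698,000 + 3,910,000 + 1,320,000 + 2,070,000 = 7,998,000 m³
S = 196,825,940 / 7,998,000 = 24.6094 PSU

24.61 PSU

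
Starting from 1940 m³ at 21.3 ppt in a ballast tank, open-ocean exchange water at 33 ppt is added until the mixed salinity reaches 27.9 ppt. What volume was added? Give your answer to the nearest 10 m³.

Salt balance: 1,940×21.3 + V×33 = (1,940+V)×27.9
41,322 + 33V = 54,126 + 27.9V
12,804 = 5.1V
V = 2,510.59 m³

2510 m³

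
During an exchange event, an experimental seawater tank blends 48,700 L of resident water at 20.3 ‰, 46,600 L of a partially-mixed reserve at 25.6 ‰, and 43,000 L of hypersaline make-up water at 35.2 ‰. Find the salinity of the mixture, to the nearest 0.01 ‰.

26.72 ‰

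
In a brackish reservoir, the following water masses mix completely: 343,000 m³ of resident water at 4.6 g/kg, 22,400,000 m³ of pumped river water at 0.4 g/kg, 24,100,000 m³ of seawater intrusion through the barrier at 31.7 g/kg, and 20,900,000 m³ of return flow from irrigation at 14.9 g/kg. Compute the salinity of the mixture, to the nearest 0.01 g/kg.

16.03 g/kg

By conservation of dissolved salt,
salt = 343,000×4.6 + 22,400,000×0.4 + 24,100,000×31.7 + 20,900,000×14.9 = 1,577,800 + 8,960,000 + 763,970,000 + 311,410,000 = 1,085,917,800
volume = 343,000 + 22,400,000 + 24,100,000 + 20,900,000 = 67,743,000 m³
S = 1,085,917,800 / 67,743,000 = 16.03 g/kg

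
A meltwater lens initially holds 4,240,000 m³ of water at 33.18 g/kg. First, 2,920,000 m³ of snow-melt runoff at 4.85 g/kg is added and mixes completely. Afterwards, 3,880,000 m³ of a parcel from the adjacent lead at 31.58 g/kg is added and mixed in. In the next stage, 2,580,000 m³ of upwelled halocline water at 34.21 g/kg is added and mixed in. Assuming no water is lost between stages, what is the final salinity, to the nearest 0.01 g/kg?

26.85 g/kg

Mass of salt is conserved:
Initial salt = 4,240,000×33.18 = 140,683,200
After stage 1: salt = 140,683,200 + 2,920,000×4.85 = 154,845,200; volume = 7,160,000 m³; S = 21.626 g/kg
After stage 2: salt = 154,845,200 + 3,880,000×31.58 = 277,375,600; volume = 11,040,000 m³; S = 25.125 g/kg
After stage 3: salt = 277,375,600 + 2,580,000×34.21 = 365,637,400; volume = 13,620,000 m³
S = 365,637,400 / 13,620,000 = 26.8456 g/kg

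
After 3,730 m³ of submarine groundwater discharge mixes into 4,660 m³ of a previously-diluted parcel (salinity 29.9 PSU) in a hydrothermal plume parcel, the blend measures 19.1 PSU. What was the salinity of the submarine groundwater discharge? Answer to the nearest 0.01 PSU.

Salt balance: 4,660×29.9 + 3,730×S = 8,390×19.1
139,334 + 3,730·S = 160,249
S = (160,249 − 139,334) / 3,730 = 5.6072 PSU

5.61 PSU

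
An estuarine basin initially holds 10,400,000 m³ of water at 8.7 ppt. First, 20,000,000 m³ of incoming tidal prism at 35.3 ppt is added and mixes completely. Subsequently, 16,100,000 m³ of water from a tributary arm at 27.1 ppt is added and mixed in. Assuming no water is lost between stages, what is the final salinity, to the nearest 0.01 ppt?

26.51 ppt

By conservation of dissolved salt,
Initial salt = 10,400,000×8.7 = 90,480,000
After stage 1: salt = 90,480,000 + 20,000,000×35.3 = 796,480,000; volume = 30,400,000 m³; S = 26.2 ppt
After stage 2: salt = 796,480,000 + 16,100,000×27.1 = 1,232,790,000; volume = 46,500,000 m³
S = 1,232,790,000 / 46,500,000 = 26.5116 ppt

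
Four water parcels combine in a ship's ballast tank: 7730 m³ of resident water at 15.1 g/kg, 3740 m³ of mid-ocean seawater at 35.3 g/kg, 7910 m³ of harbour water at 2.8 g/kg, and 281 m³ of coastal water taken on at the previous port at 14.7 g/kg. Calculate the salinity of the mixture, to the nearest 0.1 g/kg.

Salt balance:
salt = 7,730×15.1 + 3,740×35.3 + 7,910×2.8 + 281×14.7 = 116,723 + 132,022 + 22,148 + 4,130.7 = 275,023.7
volume = 7,730 + 3,740 + 7,910 + 281 = 19,661 m³
S = 275,023.7 / 19,661 = 13.988 g/kg

14.0 g/kg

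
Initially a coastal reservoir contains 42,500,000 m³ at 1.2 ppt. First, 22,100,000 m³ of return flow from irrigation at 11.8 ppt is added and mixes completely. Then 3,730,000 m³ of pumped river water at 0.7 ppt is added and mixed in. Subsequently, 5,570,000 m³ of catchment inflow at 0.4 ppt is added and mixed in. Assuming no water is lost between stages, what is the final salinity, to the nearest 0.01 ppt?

By conservation of dissolved salt,
Initial salt = 42,500,000×1.2 = 51,000,000
After stage 1: salt = 51,000,000 + 22,100,000×11.8 = 311,780,000; volume = 64,600,000 m³; S = 4.826 ppt
After stage 2: salt = 311,780,000 + 3,730,000×0.7 = 314,391,000; volume = 68,330,000 m³; S = 4.601 ppt
After stage 3: salt = 314,391,000 + 5,570,000×0.4 = 316,619,000; volume = 73,900,000 m³
S = 316,619,000 / 73,900,000 = 4.2844 ppt

4.28 ppt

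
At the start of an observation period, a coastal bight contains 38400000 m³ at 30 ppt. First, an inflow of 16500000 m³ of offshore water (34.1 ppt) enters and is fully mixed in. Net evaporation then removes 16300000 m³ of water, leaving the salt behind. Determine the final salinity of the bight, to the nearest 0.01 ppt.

After mixing: salt = 38,400,000×30 + 16,500,000×34.1 = 1,714,650,000; volume = 54,900,000 m³
After evaporation: salt unchanged = 1,714,650,000; volume = 54,900,000 − 16,300,000 = 38,600,000 m³
S = 1,714,650,000 / 38,600,000 = 44.421 ppt

44.42 ppt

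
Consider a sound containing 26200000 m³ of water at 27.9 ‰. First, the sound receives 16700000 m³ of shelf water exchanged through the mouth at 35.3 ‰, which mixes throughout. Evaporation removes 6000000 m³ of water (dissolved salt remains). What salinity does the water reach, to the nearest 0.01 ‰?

35.79 ‰

After mixing: salt = 26,200,000×27.9 + 16,700,000×35.3 = 1,320,490,000; volume = 42,900,000 m³
After evaporation: salt unchanged = 1,320,490,000; volume = 42,900,000 − 6,000,000 = 36,900,000 m³
S = 1,320,490,000 / 36,900,000 = 35.7856 ‰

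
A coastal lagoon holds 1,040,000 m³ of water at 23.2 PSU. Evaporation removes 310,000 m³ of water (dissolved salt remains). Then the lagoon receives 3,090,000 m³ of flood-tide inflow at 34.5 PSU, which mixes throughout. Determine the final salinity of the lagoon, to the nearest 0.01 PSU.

After evaporation: salt = 1,040,000×23.2 = 24,128,000; volume = 1,040,000 − 310,000 = 730,000 m³
After mixing: salt = 24,128,000 + 3,090,000×34.5 = 130,733,000; volume = 730,000 + 3,090,000 = 3,820,000 m³
S = 130,733,000 / 3,820,000 = 34.2233 PSU

34.22 PSU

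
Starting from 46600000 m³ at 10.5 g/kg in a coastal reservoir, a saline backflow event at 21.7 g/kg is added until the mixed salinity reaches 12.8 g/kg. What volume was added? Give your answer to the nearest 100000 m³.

Salt balance: 46,600,000×10.5 + V×21.7 = (46,600,000+V)×12.8
489,300,000 + 21.7V = 596,480,000 + 12.8V
107,180,000 = 8.9V
V = 12,042,696.63 m³

12000000 m³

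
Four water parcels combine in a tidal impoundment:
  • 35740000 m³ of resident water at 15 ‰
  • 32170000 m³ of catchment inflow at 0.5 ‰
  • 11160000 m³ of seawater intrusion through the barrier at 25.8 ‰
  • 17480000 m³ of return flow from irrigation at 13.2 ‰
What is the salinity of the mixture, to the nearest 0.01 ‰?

Weighted by volume,
salt = 35,740,000×15 + 32,170,000×0.5 + 11,160,000×25.8 + 17,480,000×13.2 = 536,100,000 + 16,085,000 + 287,928,000 + 230,736,000 = 1,070,849,000
volume = 35,740,000 + 32,170,000 + 11,160,000 + 17,480,000 = 96,550,000 m³
S = 1,070,849,000 / 96,550,000 = 11.0911 ‰

11.09 ‰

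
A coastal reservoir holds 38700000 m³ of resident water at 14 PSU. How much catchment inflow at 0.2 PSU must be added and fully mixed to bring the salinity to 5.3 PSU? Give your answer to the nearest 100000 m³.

Salt balance: 38,700,000×14 + V×0.2 = (38,700,000+V)×5.3
541,800,000 + 0.2V = 205,110,000 + 5.3V
336,690,000 = 5.1V
V = 66,017,647.06 m³

66000000 m³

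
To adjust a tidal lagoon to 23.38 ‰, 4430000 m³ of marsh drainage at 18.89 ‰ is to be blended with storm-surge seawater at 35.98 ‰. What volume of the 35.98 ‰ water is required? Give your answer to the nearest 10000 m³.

Salt balance: 4,430,000×18.89 + V×35.98 = (4,430,000+V)×23.38
83,682,700 + 35.98V = 103,573,400 + 23.38V
19,890,700 = 12.6V
V = 1,578,626.98 m³

1580000 m³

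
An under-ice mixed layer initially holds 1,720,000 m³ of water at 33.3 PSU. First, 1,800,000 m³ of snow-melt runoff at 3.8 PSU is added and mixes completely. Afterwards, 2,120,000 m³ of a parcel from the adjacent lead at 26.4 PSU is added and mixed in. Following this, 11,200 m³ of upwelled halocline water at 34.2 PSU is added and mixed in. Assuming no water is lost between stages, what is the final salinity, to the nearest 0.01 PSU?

21.32 PSU

Salt balance:
Initial salt = 1,720,000×33.3 = 57,276,000
After stage 1: salt = 57,276,000 + 1,800,000×3.8 = 64,116,000; volume = 3,520,000 m³; S = 18.215 PSU
After stage 2: salt = 64,116,000 + 2,120,000×26.4 = 120,084,000; volume = 5,640,000 m³; S = 21.291 PSU
After stage 3: salt = 120,084,000 + 11,200×34.2 = 120,467,040; volume = 5,651,200 m³
S = 120,467,040 / 5,651,200 = 21.3171 PSU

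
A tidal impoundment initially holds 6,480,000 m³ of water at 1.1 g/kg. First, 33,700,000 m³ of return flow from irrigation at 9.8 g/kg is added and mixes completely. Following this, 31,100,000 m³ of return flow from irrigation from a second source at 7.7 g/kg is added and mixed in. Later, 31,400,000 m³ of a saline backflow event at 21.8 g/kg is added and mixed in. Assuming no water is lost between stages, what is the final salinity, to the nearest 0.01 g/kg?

12.28 g/kg

Weighted by volume,
Initial salt = 6,480,000×1.1 = 7,128,000
After stage 1: salt = 7,128,000 + 33,700,000×9.8 = 337,388,000; volume = 40,180,000 m³; S = 8.397 g/kg
After stage 2: salt = 337,388,000 + 31,100,000×7.7 = 576,858,000; volume = 71,280,000 m³; S = 8.093 g/kg
After stage 3: salt = 576,858,000 + 31,400,000×21.8 = 1,261,378,000; volume = 102,680,000 m³
S = 1,261,378,000 / 102,680,000 = 12.2846 g/kg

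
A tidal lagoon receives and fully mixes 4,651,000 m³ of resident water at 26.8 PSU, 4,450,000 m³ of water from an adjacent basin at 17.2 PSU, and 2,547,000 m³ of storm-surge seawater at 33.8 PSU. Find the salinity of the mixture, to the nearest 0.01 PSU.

Mass of salt is conserved:
salt = 4,651,000×26.8 + 4,450,000×17.2 + 2,547,000×33.8 = 124,646,800 + 76,540,000 + 86,088,600 = 287,275,400
volume = 4,651,000 + 4,450,000 + 2,547,000 = 11,648,000 m³
S = 287,275,400 / 11,648,000 = 24.6631 PSU

24.66 PSU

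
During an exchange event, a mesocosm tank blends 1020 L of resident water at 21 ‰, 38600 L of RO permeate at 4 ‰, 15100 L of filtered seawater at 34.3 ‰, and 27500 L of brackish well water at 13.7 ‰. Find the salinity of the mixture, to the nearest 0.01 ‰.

13.02 ‰

Weighted by volume,
salt = 1,020×21 + 38,600×4 + 15,100×34.3 + 27,500×13.7 = 21,420 + 154,400 + 517,930 + 376,750 = 1,070,500
volume = 1,020 + 38,600 + 15,100 + 27,500 = 82,220 L
S = 1,070,500 / 82,220 = 13.0199 ‰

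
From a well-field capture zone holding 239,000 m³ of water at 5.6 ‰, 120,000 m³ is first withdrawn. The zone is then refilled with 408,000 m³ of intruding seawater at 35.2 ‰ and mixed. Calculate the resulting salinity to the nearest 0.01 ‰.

28.52 ‰

Remaining after removal: 119,000 m³ at 5.6 ‰ (salt = 666,400)
After addition: salt = 666,400 + 408,000×35.2 = 15,028,000; volume = 527,000 m³
S = 15,028,000 / 527,000 = 28.5161 ‰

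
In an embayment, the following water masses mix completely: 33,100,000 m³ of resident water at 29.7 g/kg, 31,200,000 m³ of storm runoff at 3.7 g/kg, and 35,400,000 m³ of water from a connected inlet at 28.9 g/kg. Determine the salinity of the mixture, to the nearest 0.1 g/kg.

21.3 g/kg

By conservation of dissolved salt,
salt = 33,100,000×29.7 + 31,200,000×3.7 + 35,400,000×28.9 = 983,070,000 + 115,440,000 + 1,023,060,000 = 2,121,570,000
volume = 33,100,000 + 31,200,000 + 35,400,000 = 99,700,000 m³
S = 2,121,570,000 / 99,700,000 = 21.28 g/kg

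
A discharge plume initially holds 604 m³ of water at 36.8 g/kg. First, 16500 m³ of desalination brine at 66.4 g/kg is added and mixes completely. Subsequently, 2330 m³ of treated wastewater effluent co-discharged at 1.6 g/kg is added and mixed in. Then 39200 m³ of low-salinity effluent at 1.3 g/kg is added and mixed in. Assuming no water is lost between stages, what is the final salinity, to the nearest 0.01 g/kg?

Total salt / total volume:
Initial salt = 604×36.8 = 22,227.2
After stage 1: salt = 22,227.2 + 16,500×66.4 = 1,117,827.2; volume = 17,104 m³; S = 65.355 g/kg
After stage 2: salt = 1,117,827.2 + 2,330×1.6 = 1,121,555.2; volume = 19,434 m³; S = 57.711 g/kg
After stage 3: salt = 1,121,555.2 + 39,200×1.3 = 1,172,515.2; volume = 58,634 m³
S = 1,172,515.2 / 58,634 = 19.9972 g/kg

20.00 g/kg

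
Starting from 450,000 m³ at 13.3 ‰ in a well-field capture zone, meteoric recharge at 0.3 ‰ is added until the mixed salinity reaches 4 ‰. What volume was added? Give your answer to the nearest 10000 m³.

Salt balance: 450,000×13.3 + V×0.3 = (450,000+V)×4
5,985,000 + 0.3V = 1,800,000 + 4V
4,185,000 = 3.7V
V = 1,131,081.08 m³

1130000 m³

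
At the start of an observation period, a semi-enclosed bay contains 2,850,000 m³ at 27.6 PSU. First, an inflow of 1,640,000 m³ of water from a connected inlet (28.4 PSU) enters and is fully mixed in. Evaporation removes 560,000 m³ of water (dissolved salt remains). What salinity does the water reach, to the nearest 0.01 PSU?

31.87 PSU

After mixing: salt = 2,850,000×27.6 + 1,640,000×28.4 = 125,236,000; volume = 4,490,000 m³
After evaporation: salt unchanged = 125,236,000; volume = 4,490,000 − 560,000 = 3,930,000 m³
S = 125,236,000 / 3,930,000 = 31.8667 PSU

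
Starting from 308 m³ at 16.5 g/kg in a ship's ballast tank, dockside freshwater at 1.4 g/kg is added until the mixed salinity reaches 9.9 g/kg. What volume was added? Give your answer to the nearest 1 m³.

Salt balance: 308×16.5 + V×1.4 = (308+V)×9.9
5,082 + 1.4V = 3,049.2 + 9.9V
2,032.8 = 8.5V
V = 239.15 m³

239 m³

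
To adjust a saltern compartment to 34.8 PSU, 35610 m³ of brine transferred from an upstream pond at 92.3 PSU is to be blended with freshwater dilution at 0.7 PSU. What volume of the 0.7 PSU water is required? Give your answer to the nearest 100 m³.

60000 m³

Salt balance: 35,610×92.3 + V×0.7 = (35,610+V)×34.8
3,286,803 + 0.7V = 1,239,228 + 34.8V
2,047,575 = 34.1V
V = 60,046.19 m³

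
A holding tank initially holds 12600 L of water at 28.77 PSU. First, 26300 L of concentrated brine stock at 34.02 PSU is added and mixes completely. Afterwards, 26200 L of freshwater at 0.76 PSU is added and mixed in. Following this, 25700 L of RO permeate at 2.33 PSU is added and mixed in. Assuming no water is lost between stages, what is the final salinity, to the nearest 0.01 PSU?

14.72 PSU

By conservation of dissolved salt,
Initial salt = 12,600×28.77 = 362,502
After stage 1: salt = 362,502 + 26,300×34.02 = 1,257,228; volume = 38,900 L; S = 32.319 PSU
After stage 2: salt = 1,257,228 + 26,200×0.76 = 1,277,140; volume = 65,100 L; S = 19.618 PSU
After stage 3: salt = 1,277,140 + 25,700×2.33 = 1,337,021; volume = 90,800 L
S = 1,337,021 / 90,800 = 14.7249 PSU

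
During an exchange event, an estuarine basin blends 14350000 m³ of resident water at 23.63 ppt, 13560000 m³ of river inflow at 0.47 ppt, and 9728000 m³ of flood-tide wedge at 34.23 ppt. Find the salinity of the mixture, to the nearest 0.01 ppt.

Salt balance:
salt = 14,350,000×23.63 + 13,560,000×0.47 + 9,728,000×34.23 = 339,090,500 + 6,373,200 + 332,989,440 = 678,453,140
volume = 14,350,000 + 13,560,000 + 9,728,000 = 37,638,000 m³
S = 678,453,140 / 37,638,000 = 18.0257 ppt

18.03 ppt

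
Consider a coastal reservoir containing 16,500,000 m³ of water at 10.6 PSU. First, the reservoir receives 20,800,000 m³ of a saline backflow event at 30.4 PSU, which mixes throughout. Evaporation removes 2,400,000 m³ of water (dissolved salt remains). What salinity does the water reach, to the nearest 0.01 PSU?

After mixing: salt = 16,500,000×10.6 + 20,800,000×30.4 = 807,220,000; volume = 37,300,000 m³
After evaporation: salt unchanged = 807,220,000; volume = 37,300,000 − 2,400,000 = 34,900,000 m³
S = 807,220,000 / 34,900,000 = 23.1295 PSU

23.13 PSU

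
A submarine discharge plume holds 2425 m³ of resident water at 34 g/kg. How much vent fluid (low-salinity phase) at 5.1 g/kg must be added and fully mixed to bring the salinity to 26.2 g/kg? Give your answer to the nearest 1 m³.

Salt balance: 2,425×34 + V×5.1 = (2,425+V)×26.2
82,450 + 5.1V = 63,535 + 26.2V
18,915 = 21.1V
V = 896.45 m³

896 m³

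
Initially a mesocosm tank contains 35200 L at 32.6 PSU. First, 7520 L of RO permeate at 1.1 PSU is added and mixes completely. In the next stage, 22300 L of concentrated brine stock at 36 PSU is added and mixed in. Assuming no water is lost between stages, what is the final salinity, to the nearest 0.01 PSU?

30.12 PSU

Conserving salt mass:
Initial salt = 35,200×32.6 = 1,147,520
After stage 1: salt = 1,147,520 + 7,520×1.1 = 1,155,792; volume = 42,720 L; S = 27.055 PSU
After stage 2: salt = 1,155,792 + 22,300×36 = 1,958,592; volume = 65,020 L
S = 1,958,592 / 65,020 = 30.1229 PSU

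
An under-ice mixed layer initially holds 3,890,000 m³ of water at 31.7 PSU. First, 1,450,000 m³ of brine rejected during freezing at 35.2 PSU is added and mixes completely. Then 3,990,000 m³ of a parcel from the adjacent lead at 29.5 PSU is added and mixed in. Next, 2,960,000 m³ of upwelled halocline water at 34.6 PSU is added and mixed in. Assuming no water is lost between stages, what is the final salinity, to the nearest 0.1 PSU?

Conserving salt mass:
Initial salt = 3,890,000×31.7 = 123,313,000
After stage 1: salt = 123,313,000 + 1,450,000×35.2 = 174,353,000; volume = 5,340,000 m³; S = 32.65 PSU
After stage 2: salt = 174,353,000 + 3,990,000×29.5 = 292,058,000; volume = 9,330,000 m³; S = 31.303 PSU
After stage 3: salt = 292,058,000 + 2,960,000×34.6 = 394,474,000; volume = 12,290,000 m³
S = 394,474,000 / 12,290,000 = 32.0972 PSU

32.1 PSU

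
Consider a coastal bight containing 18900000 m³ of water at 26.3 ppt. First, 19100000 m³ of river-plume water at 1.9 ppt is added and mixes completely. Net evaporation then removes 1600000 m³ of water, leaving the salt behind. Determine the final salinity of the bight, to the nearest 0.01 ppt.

After mixing: salt = 18,900,000×26.3 + 19,100,000×1.9 = 533,360,000; volume = 38,000,000 m³
After evaporation: salt unchanged = 533,360,000; volume = 38,000,000 − 1,600,000 = 36,400,000 m³
S = 533,360,000 / 36,400,000 = 14.6527 ppt

14.65 ppt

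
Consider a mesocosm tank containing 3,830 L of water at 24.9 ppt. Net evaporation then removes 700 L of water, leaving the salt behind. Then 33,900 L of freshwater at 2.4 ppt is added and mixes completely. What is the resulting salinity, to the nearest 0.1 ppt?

After evaporation: salt = 3,830×24.9 = 95,367; volume = 3,830 − 700 = 3,130 L
After mixing: salt = 95,367 + 33,900×2.4 = 176,727; volume = 3,130 + 33,900 = 37,030 L
S = 176,727 / 37,030 = 4.7725 ppt

4.8 ppt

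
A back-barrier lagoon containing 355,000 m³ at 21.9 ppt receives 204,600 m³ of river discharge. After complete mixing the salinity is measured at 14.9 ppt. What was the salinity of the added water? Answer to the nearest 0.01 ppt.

Salt balance: 355,000×21.9 + 204,600×S = 559,600×14.9
7,774,500 + 204,600·S = 8,338,040
S = (8,338,040 − 7,774,500) / 204,600 = 2.7543 ppt

2.75 ppt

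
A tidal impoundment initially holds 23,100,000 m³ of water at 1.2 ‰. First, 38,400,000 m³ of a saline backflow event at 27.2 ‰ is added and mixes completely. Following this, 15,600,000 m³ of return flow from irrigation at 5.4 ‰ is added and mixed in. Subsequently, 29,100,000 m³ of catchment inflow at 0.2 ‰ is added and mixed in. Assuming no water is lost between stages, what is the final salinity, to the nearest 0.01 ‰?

Mass of salt is conserved:
Initial salt = 23,100,000×1.2 = 27,720,000
After stage 1: salt = 27,720,000 + 38,400,000×27.2 = 1,072,200,000; volume = 61,500,000 m³; S = 17.434 ‰
After stage 2: salt = 1,072,200,000 + 15,600,000×5.4 = 1,156,440,000; volume = 77,100,000 m³; S = 14.999 ‰
After stage 3: salt = 1,156,440,000 + 29,100,000×0.2 = 1,162,260,000; volume = 106,200,000 m³
S = 1,162,260,000 / 106,200,000 = 10.9441 ‰

10.94 ‰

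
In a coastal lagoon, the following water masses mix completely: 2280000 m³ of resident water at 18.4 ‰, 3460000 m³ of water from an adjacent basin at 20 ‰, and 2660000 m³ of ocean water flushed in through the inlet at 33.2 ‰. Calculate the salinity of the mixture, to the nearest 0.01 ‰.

23.75 ‰

Salt balance:
salt = 2,280,000×18.4 + 3,460,000×20 + 2,660,000×33.2 = 41,952,000 + 69,200,000 + 88,312,000 = 199,464,000
volume = 2,280,000 + 3,460,000 + 2,660,000 = 8,400,000 m³
S = 199,464,000 / 8,400,000 = 23.7457 ‰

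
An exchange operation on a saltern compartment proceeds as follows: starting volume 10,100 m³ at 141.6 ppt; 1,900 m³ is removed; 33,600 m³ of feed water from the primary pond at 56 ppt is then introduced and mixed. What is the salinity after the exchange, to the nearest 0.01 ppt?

Remaining after removal: 8,200 m³ at 141.6 ppt (salt = 1,161,120)
After addition: salt = 1,161,120 + 33,600×56 = 3,042,720; volume = 41,800 m³
S = 3,042,720 / 41,800 = 72.7923 ppt

72.79 ppt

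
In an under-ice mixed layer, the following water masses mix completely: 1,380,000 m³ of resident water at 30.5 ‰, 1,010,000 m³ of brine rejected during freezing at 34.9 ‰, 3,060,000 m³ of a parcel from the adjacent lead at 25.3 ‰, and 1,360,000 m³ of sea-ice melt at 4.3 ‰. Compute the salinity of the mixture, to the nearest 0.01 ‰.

23.58 ‰

By conservation of dissolved salt,
salt = 1,380,000×30.5 + 1,010,000×34.9 + 3,060,000×25.3 + 1,360,000×4.3 = 42,090,000 + 35,249,000 + 77,418,000 + 5,848,000 = 160,605,000
volume = 1,380,000 + 1,010,000 + 3,060,000 + 1,360,000 = 6,810,000 m³
S = 160,605,000 / 6,810,000 = 23.5837 ‰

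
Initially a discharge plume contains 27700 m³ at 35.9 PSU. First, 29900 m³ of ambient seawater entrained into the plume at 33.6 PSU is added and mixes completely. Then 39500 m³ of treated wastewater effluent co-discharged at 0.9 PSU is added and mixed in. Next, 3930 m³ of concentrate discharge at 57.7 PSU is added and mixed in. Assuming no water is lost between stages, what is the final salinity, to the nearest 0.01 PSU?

22.38 PSU

Weighted by volume,
Initial salt = 27,700×35.9 = 994,430
After stage 1: salt = 994,430 + 29,900×33.6 = 1,999,070; volume = 57,600 m³; S = 34.706 PSU
After stage 2: salt = 1,999,070 + 39,500×0.9 = 2,034,620; volume = 97,100 m³; S = 20.954 PSU
After stage 3: salt = 2,034,620 + 3,930×57.7 = 2,261,381; volume = 101,030 m³
S = 2,261,381 / 101,030 = 22.3833 PSU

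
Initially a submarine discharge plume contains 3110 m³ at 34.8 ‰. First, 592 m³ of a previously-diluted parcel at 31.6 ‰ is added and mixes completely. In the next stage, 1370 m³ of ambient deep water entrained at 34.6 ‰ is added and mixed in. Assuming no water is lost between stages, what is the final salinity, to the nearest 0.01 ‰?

By conservation of dissolved salt,
Initial salt = 3,110×34.8 = 108,228
After stage 1: salt = 108,228 + 592×31.6 = 126,935.2; volume = 3,702 m³; S = 34.288 ‰
After stage 2: salt = 126,935.2 + 1,370×34.6 = 174,337.2; volume = 5,072 m³
S = 174,337.2 / 5,072 = 34.3725 ‰

34.37 ‰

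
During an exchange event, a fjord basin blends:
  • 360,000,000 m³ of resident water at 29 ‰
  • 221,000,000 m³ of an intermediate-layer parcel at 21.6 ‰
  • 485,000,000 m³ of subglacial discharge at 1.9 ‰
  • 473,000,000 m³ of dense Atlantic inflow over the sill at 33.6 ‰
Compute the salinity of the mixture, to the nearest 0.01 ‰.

By conservation of dissolved salt,
salt = 360,000,000×29 + 221,000,000×21.6 + 485,000,000×1.9 + 473,000,000×33.6 = 10,440,000,000 + 4,773,600,000 + 921,500,000 + 15,892,800,000 = 32,027,900,000
volume = 360,000,000 + 221,000,000 + 485,000,000 + 473,000,000 = 1,539,000,000 m³
S = 32,027,900,000 / 1,539,000,000 = 20.8109 ‰

20.81 ‰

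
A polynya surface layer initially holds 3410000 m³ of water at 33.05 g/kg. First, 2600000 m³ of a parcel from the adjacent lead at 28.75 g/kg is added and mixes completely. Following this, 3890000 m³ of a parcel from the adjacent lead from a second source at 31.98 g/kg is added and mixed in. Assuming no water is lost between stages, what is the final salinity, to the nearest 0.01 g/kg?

31.50 g/kg

By conservation of dissolved salt,
Initial salt = 3,410,000×33.05 = 112,700,500
After stage 1: salt = 112,700,500 + 2,600,000×28.75 = 187,450,500; volume = 6,010,000 m³; S = 31.19 g/kg
After stage 2: salt = 187,450,500 + 3,890,000×31.98 = 311,852,700; volume = 9,900,000 m³
S = 311,852,700 / 9,900,000 = 31.5003 g/kg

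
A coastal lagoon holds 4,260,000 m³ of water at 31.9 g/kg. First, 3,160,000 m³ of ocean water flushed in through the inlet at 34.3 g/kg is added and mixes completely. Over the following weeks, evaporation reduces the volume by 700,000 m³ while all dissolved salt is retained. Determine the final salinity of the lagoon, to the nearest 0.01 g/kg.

After mixing: salt = 4,260,000×31.9 + 3,160,000×34.3 = 244,282,000; volume = 7,420,000 m³
After evaporation: salt unchanged = 244,282,000; volume = 7,420,000 − 700,000 = 6,720,000 m³
S = 244,282,000 / 6,720,000 = 36.3515 g/kg

36.35 g/kg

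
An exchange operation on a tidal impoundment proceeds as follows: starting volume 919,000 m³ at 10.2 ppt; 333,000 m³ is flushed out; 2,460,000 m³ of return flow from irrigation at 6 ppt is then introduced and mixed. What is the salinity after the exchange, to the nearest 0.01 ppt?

Remaining after removal: 586,000 m³ at 10.2 ppt (salt = 5,977,200)
After addition: salt = 5,977,200 + 2,460,000×6 = 20,737,200; volume = 3,046,000 m³
S = 20,737,200 / 3,046,000 = 6.808 ppt

6.81 ppt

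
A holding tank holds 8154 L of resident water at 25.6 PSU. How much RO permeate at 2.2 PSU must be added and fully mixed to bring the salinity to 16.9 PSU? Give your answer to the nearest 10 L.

Salt balance: 8,154×25.6 + V×2.2 = (8,154+V)×16.9
208,742.4 + 2.2V = 137,802.6 + 16.9V
70,939.8 = 14.7V
V = 4,825.84 L

4830 L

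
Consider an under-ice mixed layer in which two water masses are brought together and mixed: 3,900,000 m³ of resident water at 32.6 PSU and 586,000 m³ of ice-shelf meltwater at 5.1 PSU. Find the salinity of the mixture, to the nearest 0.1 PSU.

Mass of salt is conserved:
salt = 3,900,000×32.6 + 586,000×5.1 = 127,140,000 + 2,988,600 = 130,128,600
volume = 3,900,000 + 586,000 = 4,486,000 m³
S = 130,128,600 / 4,486,000 = 29.008 PSU

29.0 PSU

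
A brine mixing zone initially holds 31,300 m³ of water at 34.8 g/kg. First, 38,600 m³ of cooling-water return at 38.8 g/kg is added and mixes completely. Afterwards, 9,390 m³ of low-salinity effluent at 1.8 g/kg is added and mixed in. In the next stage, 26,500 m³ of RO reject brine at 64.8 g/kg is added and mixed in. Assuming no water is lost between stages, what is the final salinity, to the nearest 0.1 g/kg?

40.8 g/kg

Salt balance:
Initial salt = 31,300×34.8 = 1,089,240
After stage 1: salt = 1,089,240 + 38,600×38.8 = 2,586,920; volume = 69,900 m³; S = 37.009 g/kg
After stage 2: salt = 2,586,920 + 9,390×1.8 = 2,603,822; volume = 79,290 m³; S = 32.839 g/kg
After stage 3: salt = 2,603,822 + 26,500×64.8 = 4,321,022; volume = 105,790 m³
S = 4,321,022 / 105,790 = 40.8453 g/kg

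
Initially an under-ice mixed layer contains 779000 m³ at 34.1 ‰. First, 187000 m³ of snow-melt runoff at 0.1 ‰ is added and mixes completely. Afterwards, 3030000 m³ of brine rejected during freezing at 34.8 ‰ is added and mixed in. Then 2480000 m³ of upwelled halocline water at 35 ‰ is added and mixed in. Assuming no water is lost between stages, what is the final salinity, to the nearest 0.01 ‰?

33.79 ‰

Conserving salt mass:
Initial salt = 779,000×34.1 = 26,563,900
After stage 1: salt = 26,563,900 + 187,000×0.1 = 26,582,600; volume = 966,000 m³; S = 27.518 ‰
After stage 2: salt = 26,582,600 + 3,030,000×34.8 = 132,026,600; volume = 3,996,000 m³; S = 33.04 ‰
After stage 3: salt = 132,026,600 + 2,480,000×35 = 218,826,600; volume = 6,476,000 m³
S = 218,826,600 / 6,476,000 = 33.7904 ‰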